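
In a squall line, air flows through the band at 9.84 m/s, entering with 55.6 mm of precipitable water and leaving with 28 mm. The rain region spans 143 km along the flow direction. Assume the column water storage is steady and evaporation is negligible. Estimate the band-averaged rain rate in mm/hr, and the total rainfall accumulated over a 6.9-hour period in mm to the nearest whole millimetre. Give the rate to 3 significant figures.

Column moisture flux per unit crosswind length is F = V × PW.
Inflow: F_in = 9.84 × 55.6 = 547.104 mm·m/s
Outflow: F_out = 9.84 × 28 = 275.52 mm·m/s
Steady-state rate R = (F_in − F_out)/L = (547.104 − 275.52) / 143000 m = 1.899e-03 mm/s.
R = 1.899e-03 × 3600 = 6.84 mm/hr.
Over 6.9 h: total = 6.84 × 6.9 = 47.196 ≈ 47 mm.

R ≈ 6.84 mm/hr; total ≈ 47 mm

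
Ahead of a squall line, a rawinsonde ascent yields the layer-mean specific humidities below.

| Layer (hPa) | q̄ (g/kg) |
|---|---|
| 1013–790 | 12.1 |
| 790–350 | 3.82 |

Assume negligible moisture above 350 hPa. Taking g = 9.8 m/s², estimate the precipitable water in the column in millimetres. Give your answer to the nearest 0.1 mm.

PW ≈ 44.7 mm

Precipitable water is the column-integrated vapour mass per unit area: PW = (1/g) Σ q̄ Δp, with q in kg/kg and Δp in Pa (1 kg/m² of water = 1 mm).
Layer 1013–790 hPa: Δp = 223 hPa = 22300 Pa, q̄ = 0.0121 kg/kg → 0.0121 × 22300 / 9.8 = 27.53 mm
Layer 790–350 hPa: Δp = 440 hPa = 44000 Pa, q̄ = 0.00382 kg/kg → 0.00382 × 44000 / 9.8 = 17.15 mm
PW = 27.53 + 17.15 = 44.68 ≈ 44.7 mm.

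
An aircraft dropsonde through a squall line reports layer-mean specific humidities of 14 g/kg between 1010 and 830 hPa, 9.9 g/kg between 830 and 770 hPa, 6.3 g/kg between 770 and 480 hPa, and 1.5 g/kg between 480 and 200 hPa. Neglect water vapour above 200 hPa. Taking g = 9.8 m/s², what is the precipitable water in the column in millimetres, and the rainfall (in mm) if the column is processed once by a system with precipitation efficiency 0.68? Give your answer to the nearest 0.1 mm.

PW ≈ 54.7 mm; rainfall ≈ 37.2 mm

Precipitable water is the column-integrated vapour mass per unit area: PW = (1/g) Σ q̄ Δp, with q in kg/kg and Δp in Pa (1 kg/m² of water = 1 mm).
Layer 1010–830 hPa: Δp = 180 hPa = 18000 Pa, q̄ = 0.014 kg/kg → 0.014 × 18000 / 9.8 = 25.71 mm
Layer 830–770 hPa: Δp = 60 hPa = 6000 Pa, q̄ = 0.0099 kg/kg → 0.0099 × 6000 / 9.8 = 6.06 mm
Layer 770–480 hPa: Δp = 290 hPa = 29000 Pa, q̄ = 0.0063 kg/kg → 0.0063 × 29000 / 9.8 = 18.64 mm
Layer 480–200 hPa: Δp = 280 hPa = 28000 Pa, q̄ = 0.0015 kg/kg → 0.0015 × 28000 / 9.8 = 4.29 mm
PW = 25.71 + 6.06 + 18.64 + 4.29 = 54.70 ≈ 54.7 mm.
Rainfall = ε × PW = 0.68 × 54.7 = 37.2 mm.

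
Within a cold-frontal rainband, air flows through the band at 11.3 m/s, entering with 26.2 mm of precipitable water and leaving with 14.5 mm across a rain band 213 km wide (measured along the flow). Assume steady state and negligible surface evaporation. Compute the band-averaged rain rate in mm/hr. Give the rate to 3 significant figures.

R ≈ 2.23 mm/hr

Column moisture flux per unit crosswind length is F = V × PW.
Inflow: F_in = 11.3 × 26.2 = 296.06 mm·m/s
Outflow: F_out = 11.3 × 14.5 = 163.85 mm·m/s
Steady-state rate R = (F_in − F_out)/L = (296.06 − 163.85) / 213000 m = 6.207e-04 mm/s.
R = 6.207e-04 × 3600 = 2.23 mm/hr.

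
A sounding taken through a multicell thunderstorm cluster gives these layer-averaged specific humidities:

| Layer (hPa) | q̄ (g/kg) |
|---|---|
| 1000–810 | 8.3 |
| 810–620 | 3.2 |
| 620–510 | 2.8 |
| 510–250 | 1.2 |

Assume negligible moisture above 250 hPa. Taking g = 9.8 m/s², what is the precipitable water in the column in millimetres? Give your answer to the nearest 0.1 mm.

Precipitable water is the column-integrated vapour mass per unit area: PW = (1/g) Σ q̄ Δp, with q in kg/kg and Δp in Pa (1 kg/m² of water = 1 mm).
Layer 1000–810 hPa: Δp = 190 hPa = 19000 Pa, q̄ = 0.0083 kg/kg → 0.0083 × 19000 / 9.8 = 16.09 mm
Layer 810–620 hPa: Δp = 190 hPa = 19000 Pa, q̄ = 0.0032 kg/kg → 0.0032 × 19000 / 9.8 = 6.20 mm
Layer 620–510 hPa: Δp = 110 hPa = 11000 Pa, q̄ = 0.0028 kg/kg → 0.0028 × 11000 / 9.8 = 3.14 mm
Layer 510–250 hPa: Δp = 260 hPa = 26000 Pa, q̄ = 0.0012 kg/kg → 0.0012 × 26000 / 9.8 = 3.18 mm
PW = 16.09 + 6.20 + 3.14 + 3.18 = 28.61 ≈ 28.6 mm.

PW ≈ 28.6 mm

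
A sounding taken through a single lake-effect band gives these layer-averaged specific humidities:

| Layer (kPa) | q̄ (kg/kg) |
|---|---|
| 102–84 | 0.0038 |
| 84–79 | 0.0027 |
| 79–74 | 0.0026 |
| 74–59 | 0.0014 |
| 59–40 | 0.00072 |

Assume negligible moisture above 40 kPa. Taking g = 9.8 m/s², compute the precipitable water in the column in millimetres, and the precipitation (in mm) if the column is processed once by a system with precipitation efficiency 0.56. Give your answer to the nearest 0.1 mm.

PW ≈ 13.2 mm; precipitation ≈ 7.4 mm

Precipitable water is the column-integrated vapour mass per unit area: PW = (1/g) Σ q̄ Δp, with q in kg/kg and Δp in Pa (1 kg/m² of water = 1 mm).
Layer 102–84 kPa: Δp = 180 hPa = 18000 Pa, q̄ = 0.0038 kg/kg → 0.0038 × 18000 / 9.8 = 6.98 mm
Layer 84–79 kPa: Δp = 50 hPa = 5000 Pa, q̄ = 0.0027 kg/kg → 0.0027 × 5000 / 9.8 = 1.38 mm
Layer 79–74 kPa: Δp = 50 hPa = 5000 Pa, q̄ = 0.0026 kg/kg → 0.0026 × 5000 / 9.8 = 1.33 mm
Layer 74–59 kPa: Δp = 150 hPa = 15000 Pa, q̄ = 0.0014 kg/kg → 0.0014 × 15000 / 9.8 = 2.14 mm
Layer 59–40 kPa: Δp = 190 hPa = 19000 Pa, q̄ = 0.00072 kg/kg → 0.00072 × 19000 / 9.8 = 1.40 mm
PW = 6.98 + 1.38 + 1.33 + 2.14 + 1.40 = 13.23 ≈ 13.2 mm.
Precipitation = ε × PW = 0.56 × 13.2 = 7.4 mm.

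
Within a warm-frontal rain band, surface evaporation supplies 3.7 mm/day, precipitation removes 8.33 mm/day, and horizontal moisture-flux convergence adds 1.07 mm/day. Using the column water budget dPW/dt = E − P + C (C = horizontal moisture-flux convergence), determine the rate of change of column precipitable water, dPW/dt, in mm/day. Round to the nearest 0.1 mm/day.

dPW/dt = E − P + C = 3.7 − 8.33 + (1.07) = -3.6 mm/day.

dPW/dt ≈ -3.6 mm/day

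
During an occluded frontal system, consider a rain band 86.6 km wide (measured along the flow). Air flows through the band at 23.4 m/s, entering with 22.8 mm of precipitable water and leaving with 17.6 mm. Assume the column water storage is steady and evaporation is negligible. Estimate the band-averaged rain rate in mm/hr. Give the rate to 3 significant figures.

R ≈ 5.06 mm/hr

Column moisture flux per unit crosswind length is F = V × PW.
Inflow: F_in = 23.4 × 22.8 = 533.52 mm·m/s
Outflow: F_out = 23.4 × 17.6 = 411.84 mm·m/s
Steady-state rate R = (F_in − F_out)/L = (533.52 − 411.84) / 86600 m = 1.405e-03 mm/s.
R = 1.405e-03 × 3600 = 5.06 mm/hr.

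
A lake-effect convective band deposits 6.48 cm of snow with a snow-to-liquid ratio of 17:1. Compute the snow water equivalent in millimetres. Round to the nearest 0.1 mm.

SWE ≈ 3.8 mm

SWE = snow depth / ratio = 6.48 cm / 17 = 0.381 cm = 3.8 mm.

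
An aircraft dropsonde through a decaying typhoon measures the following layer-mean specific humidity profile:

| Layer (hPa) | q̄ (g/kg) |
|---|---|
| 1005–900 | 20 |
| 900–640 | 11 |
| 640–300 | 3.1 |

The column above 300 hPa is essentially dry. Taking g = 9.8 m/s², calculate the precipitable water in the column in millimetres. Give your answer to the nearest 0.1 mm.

PW ≈ 61.4 mm

Precipitable water is the column-integrated vapour mass per unit area: PW = (1/g) Σ q̄ Δp, with q in kg/kg and Δp in Pa (1 kg/m² of water = 1 mm).
Layer 1005–900 hPa: Δp = 105 hPa = 10500 Pa, q̄ = 0.02 kg/kg → 0.02 × 10500 / 9.8 = 21.43 mm
Layer 900–640 hPa: Δp = 260 hPa = 26000 Pa, q̄ = 0.011 kg/kg → 0.011 × 26000 / 9.8 = 29.18 mm
Layer 640–300 hPa: Δp = 340 hPa = 34000 Pa, q̄ = 0.0031 kg/kg → 0.0031 × 34000 / 9.8 = 10.76 mm
PW = 21.43 + 29.18 + 10.76 = 61.37 ≈ 61.4 mm.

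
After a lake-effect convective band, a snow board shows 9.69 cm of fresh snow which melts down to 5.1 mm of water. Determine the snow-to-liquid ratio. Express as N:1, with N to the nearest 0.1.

ratio ≈ 19.0

Ratio = snow depth / SWE = 96.9 mm / 5.1 mm = 19.0, i.e. 19.0:1.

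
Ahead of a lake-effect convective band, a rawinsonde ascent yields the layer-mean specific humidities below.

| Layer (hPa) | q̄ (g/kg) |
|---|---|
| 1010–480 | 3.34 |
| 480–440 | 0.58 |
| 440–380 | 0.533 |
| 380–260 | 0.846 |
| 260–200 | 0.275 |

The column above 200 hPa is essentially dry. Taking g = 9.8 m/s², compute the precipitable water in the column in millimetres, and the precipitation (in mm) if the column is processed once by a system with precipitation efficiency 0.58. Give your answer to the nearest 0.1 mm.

PW ≈ 19.8 mm; precipitation ≈ 11.5 mm

Precipitable water is the column-integrated vapour mass per unit area: PW = (1/g) Σ q̄ Δp, with q in kg/kg and Δp in Pa (1 kg/m² of water = 1 mm).
Layer 1010–480 hPa: Δp = 530 hPa = 53000 Pa, q̄ = 0.00334 kg/kg → 0.00334 × 53000 / 9.8 = 18.06 mm
Layer 480–440 hPa: Δp = 40 hPa = 4000 Pa, q̄ = 0.00058 kg/kg → 0.00058 × 4000 / 9.8 = 0.24 mm
Layer 440–380 hPa: Δp = 60 hPa = 6000 Pa, q̄ = 0.000533 kg/kg → 0.000533 × 6000 / 9.8 = 0.33 mm
Layer 380–260 hPa: Δp = 120 hPa = 12000 Pa, q̄ = 0.000846 kg/kg → 0.000846 × 12000 / 9.8 = 1.04 mm
Layer 260–200 hPa: Δp = 60 hPa = 6000 Pa, q̄ = 0.000275 kg/kg → 0.000275 × 6000 / 9.8 = 0.17 mm
PW = 18.06 + 0.24 + 0.33 + 1.04 + 0.17 = 19.84 ≈ 19.8 mm.
Precipitation = ε × PW = 0.58 × 19.8 = 11.5 mm.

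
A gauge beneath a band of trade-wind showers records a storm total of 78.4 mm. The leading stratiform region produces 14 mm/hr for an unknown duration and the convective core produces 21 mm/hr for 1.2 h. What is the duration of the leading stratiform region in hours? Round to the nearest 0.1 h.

Known phases: 21 × 1.2 = 25.2 mm.
Remaining depth = 78.4 − 25.2 = 53.2 mm.
Duration = 53.2 / 14 = 3.8 h.

duration ≈ 3.8 h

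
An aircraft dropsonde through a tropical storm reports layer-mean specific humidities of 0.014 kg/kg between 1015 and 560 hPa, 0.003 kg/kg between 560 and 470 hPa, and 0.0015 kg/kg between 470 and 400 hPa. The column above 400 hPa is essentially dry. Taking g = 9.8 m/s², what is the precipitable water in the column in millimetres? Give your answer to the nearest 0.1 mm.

PW ≈ 68.8 mm

Precipitable water is the column-integrated vapour mass per unit area: PW = (1/g) Σ q̄ Δp, with q in kg/kg and Δp in Pa (1 kg/m² of water = 1 mm).
Layer 1015–560 hPa: Δp = 455 hPa = 45500 Pa, q̄ = 0.014 kg/kg → 0.014 × 45500 / 9.8 = 65.00 mm
Layer 560–470 hPa: Δp = 90 hPa = 9000 Pa, q̄ = 0.003 kg/kg → 0.003 × 9000 / 9.8 = 2.76 mm
Layer 470–400 hPa: Δp = 70 hPa = 7000 Pa, q̄ = 0.0015 kg/kg → 0.0015 × 7000 / 9.8 = 1.07 mm
PW = 65.00 + 2.76 + 1.07 = 68.83 ≈ 68.8 mm.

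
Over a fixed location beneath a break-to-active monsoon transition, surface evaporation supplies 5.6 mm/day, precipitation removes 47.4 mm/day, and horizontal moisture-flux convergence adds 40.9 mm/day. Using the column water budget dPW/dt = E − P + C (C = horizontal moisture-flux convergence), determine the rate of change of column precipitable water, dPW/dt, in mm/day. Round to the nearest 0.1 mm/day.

dPW/dt ≈ -0.9 mm/day

dPW/dt = E − P + C = 5.6 − 47.4 + (40.9) = -0.9 mm/day.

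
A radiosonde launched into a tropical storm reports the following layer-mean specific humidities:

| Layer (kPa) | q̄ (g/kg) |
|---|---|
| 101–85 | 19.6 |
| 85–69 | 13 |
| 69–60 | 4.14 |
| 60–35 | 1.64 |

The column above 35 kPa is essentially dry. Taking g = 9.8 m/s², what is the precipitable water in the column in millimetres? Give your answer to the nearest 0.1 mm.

PW ≈ 61.2 mm

Precipitable water is the column-integrated vapour mass per unit area: PW = (1/g) Σ q̄ Δp, with q in kg/kg and Δp in Pa (1 kg/m² of water = 1 mm).
Layer 101–85 kPa: Δp = 160 hPa = 16000 Pa, q̄ = 0.0196 kg/kg → 0.0196 × 16000 / 9.8 = 32.00 mm
Layer 85–69 kPa: Δp = 160 hPa = 16000 Pa, q̄ = 0.013 kg/kg → 0.013 × 16000 / 9.8 = 21.22 mm
Layer 69–60 kPa: Δp = 90 hPa = 9000 Pa, q̄ = 0.00414 kg/kg → 0.00414 × 9000 / 9.8 = 3.80 mm
Layer 60–35 kPa: Δp = 250 hPa = 25000 Pa, q̄ = 0.00164 kg/kg → 0.00164 × 25000 / 9.8 = 4.18 mm
PW = 32.00 + 21.22 + 3.80 + 4.18 = 61.20 ≈ 61.2 mm.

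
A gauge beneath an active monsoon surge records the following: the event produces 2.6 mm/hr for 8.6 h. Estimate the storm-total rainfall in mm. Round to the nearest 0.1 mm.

total ≈ 22.4 mm

Total = Σ Rᵢ Δtᵢ = 2.6 × 8.6
      = 22.36 = 22.4 mm.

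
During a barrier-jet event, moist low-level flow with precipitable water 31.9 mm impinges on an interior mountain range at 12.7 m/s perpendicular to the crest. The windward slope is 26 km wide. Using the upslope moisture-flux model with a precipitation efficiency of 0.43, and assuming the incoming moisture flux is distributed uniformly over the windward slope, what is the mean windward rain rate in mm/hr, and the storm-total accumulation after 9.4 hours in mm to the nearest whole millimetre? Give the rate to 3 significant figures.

R ≈ 24.1 mm/hr; total ≈ 227 mm

Incoming column moisture flux per unit ridge length: F = V × PW = 12.7 × 31.9 = 405.13 mm·m/s.
Spread over the 26 km slope with efficiency ε = 0.43: R = ε·F/W = 0.43 × 405.13 / 26000 m = 6.700e-03 mm/s.
R = 6.700e-03 × 3600 = 24.1 mm/hr.
Over 9.4 h: total = 24.1 × 9.4 = 226.54 ≈ 227 mm.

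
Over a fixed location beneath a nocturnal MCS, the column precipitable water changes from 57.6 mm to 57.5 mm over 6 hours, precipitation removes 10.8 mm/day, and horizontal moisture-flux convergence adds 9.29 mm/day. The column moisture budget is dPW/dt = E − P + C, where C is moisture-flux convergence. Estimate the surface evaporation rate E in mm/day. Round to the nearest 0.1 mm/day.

dPW/dt = (57.5 − 57.6) mm / (6/24 day) = -0.400 mm/day.
E = dPW/dt + P − C = (-0.400) + 10.8 − (9.29) = 1.1 mm/day.

E ≈ 1.1 mm/day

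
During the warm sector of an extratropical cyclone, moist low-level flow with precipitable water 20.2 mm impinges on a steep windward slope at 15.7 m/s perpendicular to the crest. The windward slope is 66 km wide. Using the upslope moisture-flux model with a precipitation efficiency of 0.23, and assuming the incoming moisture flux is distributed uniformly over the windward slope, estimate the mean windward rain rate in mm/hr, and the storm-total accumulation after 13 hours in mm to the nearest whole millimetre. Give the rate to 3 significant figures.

Incoming column moisture flux per unit ridge length: F = V × PW = 15.7 × 20.2 = 317.14 mm·m/s.
Spread over the 66 km slope with efficiency ε = 0.23: R = ε·F/W = 0.23 × 317.14 / 66000 m = 1.105e-03 mm/s.
R = 1.105e-03 × 3600 = 3.98 mm/hr.
Over 13 h: total = 3.98 × 13 = 51.74 ≈ 52 mm.

R ≈ 3.98 mm/hr; total ≈ 52 mm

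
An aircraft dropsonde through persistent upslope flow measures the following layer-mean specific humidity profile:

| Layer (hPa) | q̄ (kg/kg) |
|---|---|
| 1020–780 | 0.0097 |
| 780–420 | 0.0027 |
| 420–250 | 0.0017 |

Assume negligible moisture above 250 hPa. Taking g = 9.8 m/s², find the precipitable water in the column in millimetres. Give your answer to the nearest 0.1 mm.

Precipitable water is the column-integrated vapour mass per unit area: PW = (1/g) Σ q̄ Δp, with q in kg/kg and Δp in Pa (1 kg/m² of water = 1 mm).
Layer 1020–780 hPa: Δp = 240 hPa = 24000 Pa, q̄ = 0.0097 kg/kg → 0.0097 × 24000 / 9.8 = 23.76 mm
Layer 780–420 hPa: Δp = 360 hPa = 36000 Pa, q̄ = 0.0027 kg/kg → 0.0027 × 36000 / 9.8 = 9.92 mm
Layer 420–250 hPa: Δp = 170 hPa = 17000 Pa, q̄ = 0.0017 kg/kg → 0.0017 × 17000 / 9.8 = 2.95 mm
PW = 23.76 + 9.92 + 2.95 = 36.63 ≈ 36.6 mm.

PW ≈ 36.6 mm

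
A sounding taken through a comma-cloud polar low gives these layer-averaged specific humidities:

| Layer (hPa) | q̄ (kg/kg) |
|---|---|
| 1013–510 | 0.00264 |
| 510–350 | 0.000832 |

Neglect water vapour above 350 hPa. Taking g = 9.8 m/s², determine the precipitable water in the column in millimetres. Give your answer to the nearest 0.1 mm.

Precipitable water is the column-integrated vapour mass per unit area: PW = (1/g) Σ q̄ Δp, with q in kg/kg and Δp in Pa (1 kg/m² of water = 1 mm).
Layer 1013–510 hPa: Δp = 503 hPa = 50300 Pa, q̄ = 0.00264 kg/kg → 0.00264 × 50300 / 9.8 = 13.55 mm
Layer 510–350 hPa: Δp = 160 hPa = 16000 Pa, q̄ = 0.000832 kg/kg → 0.000832 × 16000 / 9.8 = 1.36 mm
PW = 13.55 + 1.36 = 14.91 ≈ 14.9 mm.

PW ≈ 14.9 mm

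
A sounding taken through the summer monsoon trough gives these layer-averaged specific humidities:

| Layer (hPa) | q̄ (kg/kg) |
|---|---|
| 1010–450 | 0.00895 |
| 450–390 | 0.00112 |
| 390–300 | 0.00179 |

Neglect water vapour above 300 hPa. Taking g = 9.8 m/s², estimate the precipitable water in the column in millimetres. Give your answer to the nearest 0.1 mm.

Precipitable water is the column-integrated vapour mass per unit area: PW = (1/g) Σ q̄ Δp, with q in kg/kg and Δp in Pa (1 kg/m² of water = 1 mm).
Layer 1010–450 hPa: Δp = 560 hPa = 56000 Pa, q̄ = 0.00895 kg/kg → 0.00895 × 56000 / 9.8 = 51.14 mm
Layer 450–390 hPa: Δp = 60 hPa = 6000 Pa, q̄ = 0.00112 kg/kg → 0.00112 × 6000 / 9.8 = 0.69 mm
Layer 390–300 hPa: Δp = 90 hPa = 9000 Pa, q̄ = 0.00179 kg/kg → 0.00179 × 9000 / 9.8 = 1.64 mm
PW = 51.14 + 0.69 + 1.64 = 53.47 ≈ 53.5 mm.

PW ≈ 53.5 mm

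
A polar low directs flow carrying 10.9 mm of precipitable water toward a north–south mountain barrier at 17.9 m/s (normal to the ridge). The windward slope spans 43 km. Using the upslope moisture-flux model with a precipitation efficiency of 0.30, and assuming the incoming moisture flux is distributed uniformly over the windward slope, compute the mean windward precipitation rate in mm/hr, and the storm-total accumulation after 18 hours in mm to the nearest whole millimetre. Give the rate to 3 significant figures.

R ≈ 4.90 mm/hr; total ≈ 88 mm

Incoming column moisture flux per unit ridge length: F = V × PW = 17.9 × 10.9 = 195.11 mm·m/s.
Spread over the 43 km slope with efficiency ε = 0.30: R = ε·F/W = 0.30 × 195.11 / 43000 m = 1.361e-03 mm/s.
R = 1.361e-03 × 3600 = 4.90 mm/hr.
Over 18 h: total = 4.90 × 18 = 88.2 ≈ 88 mm.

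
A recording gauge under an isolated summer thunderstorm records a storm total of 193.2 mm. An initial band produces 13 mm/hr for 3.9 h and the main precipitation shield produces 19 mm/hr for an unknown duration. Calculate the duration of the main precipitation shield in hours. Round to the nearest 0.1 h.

duration ≈ 7.5 h

Known phases: 13 × 3.9 = 50.7 mm.
Remaining depth = 193.2 − 50.7 = 142.5 mm.
Duration = 142.5 / 19 = 7.5 h.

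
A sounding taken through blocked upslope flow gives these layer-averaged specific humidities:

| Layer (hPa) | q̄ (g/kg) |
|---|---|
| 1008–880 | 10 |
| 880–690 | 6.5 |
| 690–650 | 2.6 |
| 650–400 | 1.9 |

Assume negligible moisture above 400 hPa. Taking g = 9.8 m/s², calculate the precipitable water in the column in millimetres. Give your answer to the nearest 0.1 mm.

PW ≈ 31.6 mm

Precipitable water is the column-integrated vapour mass per unit area: PW = (1/g) Σ q̄ Δp, with q in kg/kg and Δp in Pa (1 kg/m² of water = 1 mm).
Layer 1008–880 hPa: Δp = 128 hPa = 12800 Pa, q̄ = 0.01 kg/kg → 0.01 × 12800 / 9.8 = 13.06 mm
Layer 880–690 hPa: Δp = 190 hPa = 19000 Pa, q̄ = 0.0065 kg/kg → 0.0065 × 19000 / 9.8 = 12.60 mm
Layer 690–650 hPa: Δp = 40 hPa = 4000 Pa, q̄ = 0.0026 kg/kg → 0.0026 × 4000 / 9.8 = 1.06 mm
Layer 650–400 hPa: Δp = 250 hPa = 25000 Pa, q̄ = 0.0019 kg/kg → 0.0019 × 25000 / 9.8 = 4.85 mm
PW = 13.06 + 12.60 + 1.06 + 4.85 = 31.57 ≈ 31.6 mm.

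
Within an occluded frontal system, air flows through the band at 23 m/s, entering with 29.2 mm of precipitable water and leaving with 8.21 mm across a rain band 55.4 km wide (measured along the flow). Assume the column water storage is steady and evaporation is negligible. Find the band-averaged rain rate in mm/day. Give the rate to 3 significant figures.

Column moisture flux per unit crosswind length is F = V × PW.
Inflow: F_in = 23 × 29.2 = 671.6 mm·m/s
Outflow: F_out = 23 × 8.21 = 188.83 mm·m/s
Steady-state rate R = (F_in − F_out)/L = (671.6 − 188.83) / 55400 m = 8.714e-03 mm/s.
R = 8.714e-03 × 3600 × 24 = 753 mm/day.

R ≈ 753 mm/day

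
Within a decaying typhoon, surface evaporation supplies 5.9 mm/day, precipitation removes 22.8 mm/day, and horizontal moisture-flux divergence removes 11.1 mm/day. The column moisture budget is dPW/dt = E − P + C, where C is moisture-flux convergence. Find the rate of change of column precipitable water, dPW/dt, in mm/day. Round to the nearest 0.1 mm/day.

dPW/dt = E − P + C = 5.9 − 22.8 + (-11.1) = -28.0 mm/day.

dPW/dt ≈ -28.0 mm/day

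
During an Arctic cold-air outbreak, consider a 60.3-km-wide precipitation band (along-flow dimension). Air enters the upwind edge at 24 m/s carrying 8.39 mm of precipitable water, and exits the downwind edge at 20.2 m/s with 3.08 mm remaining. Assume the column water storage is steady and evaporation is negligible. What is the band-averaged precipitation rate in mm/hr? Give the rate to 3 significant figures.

Column moisture flux per unit crosswind length is F = V × PW.
Inflow: F_in = 24 × 8.39 = 201.36 mm·m/s
Outflow: F_out = 20.2 × 3.08 = 62.216 mm·m/s
Steady-state rate R = (F_in − F_out)/L = (201.36 − 62.216) / 60300 m = 2.308e-03 mm/s.
R = 2.308e-03 × 3600 = 8.31 mm/hr.

R ≈ 8.31 mm/hr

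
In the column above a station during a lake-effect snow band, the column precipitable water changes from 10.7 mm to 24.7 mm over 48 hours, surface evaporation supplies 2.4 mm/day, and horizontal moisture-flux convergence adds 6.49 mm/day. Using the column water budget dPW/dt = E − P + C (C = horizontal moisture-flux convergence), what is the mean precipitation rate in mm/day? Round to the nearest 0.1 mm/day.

P ≈ 1.9 mm/day

dPW/dt = (24.7 − 10.7) mm / (48/24 day) = +7.000 mm/day.
P = E + C − dPW/dt = 2.4 + (6.49) − (+7.000) = 1.9 mm/day.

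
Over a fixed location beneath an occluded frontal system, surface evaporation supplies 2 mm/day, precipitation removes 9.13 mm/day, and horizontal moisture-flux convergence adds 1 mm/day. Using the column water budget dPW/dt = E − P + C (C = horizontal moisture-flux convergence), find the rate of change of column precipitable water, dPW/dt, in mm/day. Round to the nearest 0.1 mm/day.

dPW/dt = E − P + C = 2 − 9.13 + (1) = -6.1 mm/day.

dPW/dt ≈ -6.1 mm/day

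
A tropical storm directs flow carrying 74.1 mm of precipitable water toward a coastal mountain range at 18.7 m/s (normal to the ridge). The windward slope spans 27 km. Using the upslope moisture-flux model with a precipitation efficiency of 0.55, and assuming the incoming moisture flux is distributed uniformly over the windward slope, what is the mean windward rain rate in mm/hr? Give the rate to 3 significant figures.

R ≈ 102 mm/hr

Incoming column moisture flux per unit ridge length: F = V × PW = 18.7 × 74.1 = 1385.67 mm·m/s.
Spread over the 27 km slope with efficiency ε = 0.55: R = ε·F/W = 0.55 × 1385.67 / 27000 m = 2.823e-02 mm/s.
R = 2.823e-02 × 3600 = 102 mm/hr.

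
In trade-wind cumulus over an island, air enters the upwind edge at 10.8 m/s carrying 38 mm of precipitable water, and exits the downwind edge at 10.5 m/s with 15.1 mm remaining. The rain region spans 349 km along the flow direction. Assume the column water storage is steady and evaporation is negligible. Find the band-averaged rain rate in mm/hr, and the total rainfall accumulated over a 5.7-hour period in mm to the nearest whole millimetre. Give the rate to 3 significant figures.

Column moisture flux per unit crosswind length is F = V × PW.
Inflow: F_in = 10.8 × 38 = 410.4 mm·m/s
Outflow: F_out = 10.5 × 15.1 = 158.55 mm·m/s
Steady-state rate R = (F_in − F_out)/L = (410.4 − 158.55) / 349000 m = 7.216e-04 mm/s.
R = 7.216e-04 × 3600 = 2.60 mm/hr.
Over 5.7 h: total = 2.60 × 5.7 = 14.82 ≈ 15 mm.

R ≈ 2.60 mm/hr; total ≈ 15 mm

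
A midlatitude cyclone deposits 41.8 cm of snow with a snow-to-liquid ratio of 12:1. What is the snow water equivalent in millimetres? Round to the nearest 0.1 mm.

SWE ≈ 34.8 mm

SWE = snow depth / ratio = 41.8 cm / 12 = 3.483 cm = 34.8 mm.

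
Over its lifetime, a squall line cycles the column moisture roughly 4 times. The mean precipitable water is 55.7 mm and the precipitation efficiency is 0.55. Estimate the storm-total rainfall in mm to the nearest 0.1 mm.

Each cycle deposits ε × PW = 0.55 × 55.7 = 30.635 mm.
Over 4 cycles: 4 × 30.635 = 122.5 mm.

rainfall ≈ 122.5 mm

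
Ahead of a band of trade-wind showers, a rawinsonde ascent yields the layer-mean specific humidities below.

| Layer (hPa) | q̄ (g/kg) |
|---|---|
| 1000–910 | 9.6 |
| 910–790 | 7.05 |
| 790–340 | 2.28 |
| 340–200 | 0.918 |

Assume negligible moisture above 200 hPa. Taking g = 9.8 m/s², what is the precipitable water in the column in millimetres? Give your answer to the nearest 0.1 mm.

PW ≈ 29.2 mm

Precipitable water is the column-integrated vapour mass per unit area: PW = (1/g) Σ q̄ Δp, with q in kg/kg and Δp in Pa (1 kg/m² of water = 1 mm).
Layer 1000–910 hPa: Δp = 90 hPa = 9000 Pa, q̄ = 0.0096 kg/kg → 0.0096 × 9000 / 9.8 = 8.82 mm
Layer 910–790 hPa: Δp = 120 hPa = 12000 Pa, q̄ = 0.00705 kg/kg → 0.00705 × 12000 / 9.8 = 8.63 mm
Layer 790–340 hPa: Δp = 450 hPa = 45000 Pa, q̄ = 0.00228 kg/kg → 0.00228 × 45000 / 9.8 = 10.47 mm
Layer 340–200 hPa: Δp = 140 hPa = 14000 Pa, q̄ = 0.000918 kg/kg → 0.000918 × 14000 / 9.8 = 1.31 mm
PW = 8.82 + 8.63 + 10.47 + 1.31 = 29.23 ≈ 29.2 mm.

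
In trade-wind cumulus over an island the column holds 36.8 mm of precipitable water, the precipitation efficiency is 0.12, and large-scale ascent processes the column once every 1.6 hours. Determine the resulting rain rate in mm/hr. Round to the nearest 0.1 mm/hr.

R ≈ 2.8 mm/hr

Each overturning extracts ε × PW = 0.12 × 36.8 = 4.416 mm.
Rate = ε·PW / τ = 4.416 / 1.6 h = 2.8 mm/hr.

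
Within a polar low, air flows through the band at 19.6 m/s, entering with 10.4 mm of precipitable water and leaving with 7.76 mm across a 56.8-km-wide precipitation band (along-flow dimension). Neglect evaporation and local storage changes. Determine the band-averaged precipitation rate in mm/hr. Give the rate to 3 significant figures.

R ≈ 3.28 mm/hr

Column moisture flux per unit crosswind length is F = V × PW.
Inflow: F_in = 19.6 × 10.4 = 203.84 mm·m/s
Outflow: F_out = 19.6 × 7.76 = 152.096 mm·m/s
Steady-state rate R = (F_in − F_out)/L = (203.84 − 152.096) / 56800 m = 9.110e-04 mm/s.
R = 9.110e-04 × 3600 = 3.28 mm/hr.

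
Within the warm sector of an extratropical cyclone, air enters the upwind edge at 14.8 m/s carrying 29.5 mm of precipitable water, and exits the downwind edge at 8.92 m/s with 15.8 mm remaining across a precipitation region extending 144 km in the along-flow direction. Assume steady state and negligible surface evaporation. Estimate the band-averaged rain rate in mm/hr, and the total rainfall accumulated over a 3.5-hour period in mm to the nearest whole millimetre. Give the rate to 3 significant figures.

R ≈ 7.39 mm/hr; total ≈ 26 mm

Column moisture flux per unit crosswind length is F = V × PW.
Inflow: F_in = 14.8 × 29.5 = 436.6 mm·m/s
Outflow: F_out = 8.92 × 15.8 = 140.936 mm·m/s
Steady-state rate R = (F_in − F_out)/L = (436.6 − 140.936) / 144000 m = 2.053e-03 mm/s.
R = 2.053e-03 × 3600 = 7.39 mm/hr.
Over 3.5 h: total = 7.39 × 3.5 = 25.865 ≈ 26 mm.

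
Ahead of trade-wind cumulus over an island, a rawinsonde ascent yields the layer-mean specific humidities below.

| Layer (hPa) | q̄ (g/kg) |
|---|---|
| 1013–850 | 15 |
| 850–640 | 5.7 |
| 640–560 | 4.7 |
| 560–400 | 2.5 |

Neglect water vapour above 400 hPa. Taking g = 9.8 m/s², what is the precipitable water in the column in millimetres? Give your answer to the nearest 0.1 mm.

PW ≈ 45.1 mm

Precipitable water is the column-integrated vapour mass per unit area: PW = (1/g) Σ q̄ Δp, with q in kg/kg and Δp in Pa (1 kg/m² of water = 1 mm).
Layer 1013–850 hPa: Δp = 163 hPa = 16300 Pa, q̄ = 0.015 kg/kg → 0.015 × 16300 / 9.8 = 24.95 mm
Layer 850–640 hPa: Δp = 210 hPa = 21000 Pa, q̄ = 0.0057 kg/kg → 0.0057 × 21000 / 9.8 = 12.21 mm
Layer 640–560 hPa: Δp = 80 hPa = 8000 Pa, q̄ = 0.0047 kg/kg → 0.0047 × 8000 / 9.8 = 3.84 mm
Layer 560–400 hPa: Δp = 160 hPa = 16000 Pa, q̄ = 0.0025 kg/kg → 0.0025 × 16000 / 9.8 = 4.08 mm
PW = 24.95 + 12.21 + 3.84 + 4.08 = 45.08 ≈ 45.1 mm.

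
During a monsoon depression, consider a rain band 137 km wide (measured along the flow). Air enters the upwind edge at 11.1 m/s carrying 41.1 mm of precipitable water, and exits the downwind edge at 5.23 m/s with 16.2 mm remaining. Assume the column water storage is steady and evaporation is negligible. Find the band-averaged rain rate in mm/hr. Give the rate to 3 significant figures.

Column moisture flux per unit crosswind length is F = V × PW.
Inflow: F_in = 11.1 × 41.1 = 456.21 mm·m/s
Outflow: F_out = 5.23 × 16.2 = 84.726 mm·m/s
Steady-state rate R = (F_in − F_out)/L = (456.21 − 84.726) / 137000 m = 2.712e-03 mm/s.
R = 2.712e-03 × 3600 = 9.76 mm/hr.

R ≈ 9.76 mm/hr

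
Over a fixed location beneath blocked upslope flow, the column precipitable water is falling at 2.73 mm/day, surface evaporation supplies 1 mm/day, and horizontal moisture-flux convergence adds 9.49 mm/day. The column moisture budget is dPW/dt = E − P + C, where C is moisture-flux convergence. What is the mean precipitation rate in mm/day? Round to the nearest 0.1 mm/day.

dPW/dt = -2.73 mm/day.
P = E + C − dPW/dt = 1 + (9.49) − (-2.73) = 13.2 mm/day.

P ≈ 13.2 mm/day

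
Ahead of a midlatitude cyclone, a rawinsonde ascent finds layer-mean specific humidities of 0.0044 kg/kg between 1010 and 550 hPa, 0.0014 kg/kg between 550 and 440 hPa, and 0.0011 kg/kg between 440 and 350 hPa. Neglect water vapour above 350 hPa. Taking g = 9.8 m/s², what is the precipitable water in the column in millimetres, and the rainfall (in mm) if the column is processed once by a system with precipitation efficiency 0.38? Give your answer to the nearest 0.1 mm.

PW ≈ 23.2 mm; rainfall ≈ 8.8 mm

Precipitable water is the column-integrated vapour mass per unit area: PW = (1/g) Σ q̄ Δp, with q in kg/kg and Δp in Pa (1 kg/m² of water = 1 mm).
Layer 1010–550 hPa: Δp = 460 hPa = 46000 Pa, q̄ = 0.0044 kg/kg → 0.0044 × 46000 / 9.8 = 20.65 mm
Layer 550–440 hPa: Δp = 110 hPa = 11000 Pa, q̄ = 0.0014 kg/kg → 0.0014 × 11000 / 9.8 = 1.57 mm
Layer 440–350 hPa: Δp = 90 hPa = 9000 Pa, q̄ = 0.0011 kg/kg → 0.0011 × 9000 / 9.8 = 1.01 mm
PW = 20.65 + 1.57 + 1.01 = 23.23 ≈ 23.2 mm.
Rainfall = ε × PW = 0.38 × 23.2 = 8.8 mm.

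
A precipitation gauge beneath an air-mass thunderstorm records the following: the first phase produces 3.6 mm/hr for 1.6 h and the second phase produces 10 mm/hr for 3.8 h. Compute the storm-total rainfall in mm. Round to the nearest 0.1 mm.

Total = Σ Rᵢ Δtᵢ = 3.6 × 1.6 + 10 × 3.8
      = 5.76 + 38 = 43.8 mm.

total ≈ 43.8 mm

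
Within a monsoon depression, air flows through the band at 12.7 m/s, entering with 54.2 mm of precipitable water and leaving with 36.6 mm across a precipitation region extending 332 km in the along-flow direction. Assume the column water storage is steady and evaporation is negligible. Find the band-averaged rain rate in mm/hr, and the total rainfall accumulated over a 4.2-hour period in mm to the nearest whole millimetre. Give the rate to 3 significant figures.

R ≈ 2.42 mm/hr; total ≈ 10 mm

Column moisture flux per unit crosswind length is F = V × PW.
Inflow: F_in = 12.7 × 54.2 = 688.34 mm·m/s
Outflow: F_out = 12.7 × 36.6 = 464.82 mm·m/s
Steady-state rate R = (F_in − F_out)/L = (688.34 − 464.82) / 332000 m = 6.733e-04 mm/s.
R = 6.733e-04 × 3600 = 2.42 mm/hr.
Over 4.2 h: total = 2.42 × 4.2 = 10.164 ≈ 10 mm.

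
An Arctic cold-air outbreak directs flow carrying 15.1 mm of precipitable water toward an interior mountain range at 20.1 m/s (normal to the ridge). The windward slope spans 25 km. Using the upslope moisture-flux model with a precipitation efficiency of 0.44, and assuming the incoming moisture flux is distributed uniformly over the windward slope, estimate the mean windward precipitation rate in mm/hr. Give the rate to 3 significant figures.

Incoming column moisture flux per unit ridge length: F = V × PW = 20.1 × 15.1 = 303.51 mm·m/s.
Spread over the 25 km slope with efficiency ε = 0.44: R = ε·F/W = 0.44 × 303.51 / 25000 m = 5.342e-03 mm/s.
R = 5.342e-03 × 3600 = 19.2 mm/hr.

R ≈ 19.2 mm/hr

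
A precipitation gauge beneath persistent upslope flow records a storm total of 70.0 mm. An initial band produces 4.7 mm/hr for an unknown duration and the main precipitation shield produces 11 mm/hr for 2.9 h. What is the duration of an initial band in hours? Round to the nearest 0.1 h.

Known phases: 11 × 2.9 = 31.9 mm.
Remaining depth = 70.0 − 31.9 = 38.1 mm.
Duration = 38.1 / 4.7 = 8.1 h.

duration ≈ 8.1 h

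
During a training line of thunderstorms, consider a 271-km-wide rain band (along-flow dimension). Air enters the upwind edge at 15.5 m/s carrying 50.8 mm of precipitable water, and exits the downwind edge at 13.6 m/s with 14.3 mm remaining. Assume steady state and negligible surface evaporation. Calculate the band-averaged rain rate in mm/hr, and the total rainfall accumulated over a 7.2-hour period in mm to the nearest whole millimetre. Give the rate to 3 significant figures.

Column moisture flux per unit crosswind length is F = V × PW.
Inflow: F_in = 15.5 × 50.8 = 787.4 mm·m/s
Outflow: F_out = 13.6 × 14.3 = 194.48 mm·m/s
Steady-state rate R = (F_in − F_out)/L = (787.4 − 194.48) / 271000 m = 2.188e-03 mm/s.
R = 2.188e-03 × 3600 = 7.88 mm/hr.
Over 7.2 h: total = 7.88 × 7.2 = 56.736 ≈ 57 mm.

R ≈ 7.88 mm/hr; total ≈ 57 mm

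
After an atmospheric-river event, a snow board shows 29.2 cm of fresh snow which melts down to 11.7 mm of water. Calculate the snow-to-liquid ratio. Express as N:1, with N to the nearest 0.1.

Ratio = snow depth / SWE = 292 mm / 11.7 mm = 25.0, i.e. 25.0:1.

ratio ≈ 25.0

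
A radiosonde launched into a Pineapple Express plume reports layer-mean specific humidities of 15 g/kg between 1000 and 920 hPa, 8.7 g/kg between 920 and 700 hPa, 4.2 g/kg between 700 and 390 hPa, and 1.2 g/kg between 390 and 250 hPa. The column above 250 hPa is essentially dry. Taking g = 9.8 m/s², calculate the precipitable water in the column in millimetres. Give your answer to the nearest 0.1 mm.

PW ≈ 46.8 mm

Precipitable water is the column-integrated vapour mass per unit area: PW = (1/g) Σ q̄ Δp, with q in kg/kg and Δp in Pa (1 kg/m² of water = 1 mm).
Layer 1000–920 hPa: Δp = 80 hPa = 8000 Pa, q̄ = 0.015 kg/kg → 0.015 × 8000 / 9.8 = 12.24 mm
Layer 920–700 hPa: Δp = 220 hPa = 22000 Pa, q̄ = 0.0087 kg/kg → 0.0087 × 22000 / 9.8 = 19.53 mm
Layer 700–390 hPa: Δp = 310 hPa = 31000 Pa, q̄ = 0.0042 kg/kg → 0.0042 × 31000 / 9.8 = 13.29 mm
Layer 390–250 hPa: Δp = 140 hPa = 14000 Pa, q̄ = 0.0012 kg/kg → 0.0012 × 14000 / 9.8 = 1.71 mm
PW = 12.24 + 19.53 + 13.29 + 1.71 = 46.77 ≈ 46.8 mm.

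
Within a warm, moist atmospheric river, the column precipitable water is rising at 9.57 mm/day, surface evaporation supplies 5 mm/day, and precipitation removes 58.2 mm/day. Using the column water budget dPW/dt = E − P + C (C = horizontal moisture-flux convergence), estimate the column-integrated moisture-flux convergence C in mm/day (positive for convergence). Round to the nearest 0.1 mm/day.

dPW/dt = +9.57 mm/day.
C = dPW/dt − E + P = (+9.57) − 5 + 58.2 = 62.8 mm/day.

C ≈ 62.8 mm/day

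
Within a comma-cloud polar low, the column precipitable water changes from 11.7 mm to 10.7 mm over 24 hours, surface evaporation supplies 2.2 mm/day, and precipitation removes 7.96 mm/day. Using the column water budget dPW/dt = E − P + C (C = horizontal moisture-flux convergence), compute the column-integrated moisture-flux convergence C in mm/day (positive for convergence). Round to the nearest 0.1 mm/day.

dPW/dt = (10.7 − 11.7) mm / (24/24 day) = -1.000 mm/day.
C = dPW/dt − E + P = (-1.000) − 2.2 + 7.96 = 4.8 mm/day.

C ≈ 4.8 mm/day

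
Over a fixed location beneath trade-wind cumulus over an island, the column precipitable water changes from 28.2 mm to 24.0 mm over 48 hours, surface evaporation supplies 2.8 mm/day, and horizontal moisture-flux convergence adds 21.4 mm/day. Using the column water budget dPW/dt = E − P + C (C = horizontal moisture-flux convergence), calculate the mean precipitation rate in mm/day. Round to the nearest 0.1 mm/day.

dPW/dt = (24.0 − 28.2) mm / (48/24 day) = -2.100 mm/day.
P = E + C − dPW/dt = 2.8 + (21.4) − (-2.100) = 26.3 mm/day.

P ≈ 26.3 mm/day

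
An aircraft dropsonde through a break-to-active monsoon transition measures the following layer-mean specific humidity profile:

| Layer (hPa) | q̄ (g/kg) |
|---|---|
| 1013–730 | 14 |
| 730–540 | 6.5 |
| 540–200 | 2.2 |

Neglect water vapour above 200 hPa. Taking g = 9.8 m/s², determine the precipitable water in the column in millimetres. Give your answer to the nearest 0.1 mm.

PW ≈ 60.7 mm

Precipitable water is the column-integrated vapour mass per unit area: PW = (1/g) Σ q̄ Δp, with q in kg/kg and Δp in Pa (1 kg/m² of water = 1 mm).
Layer 1013–730 hPa: Δp = 283 hPa = 28300 Pa, q̄ = 0.014 kg/kg → 0.014 × 28300 / 9.8 = 40.43 mm
Layer 730–540 hPa: Δp = 190 hPa = 19000 Pa, q̄ = 0.0065 kg/kg → 0.0065 × 19000 / 9.8 = 12.60 mm
Layer 540–200 hPa: Δp = 340 hPa = 34000 Pa, q̄ = 0.0022 kg/kg → 0.0022 × 34000 / 9.8 = 7.63 mm
PW = 40.43 + 12.60 + 7.63 = 60.66 ≈ 60.7 mm.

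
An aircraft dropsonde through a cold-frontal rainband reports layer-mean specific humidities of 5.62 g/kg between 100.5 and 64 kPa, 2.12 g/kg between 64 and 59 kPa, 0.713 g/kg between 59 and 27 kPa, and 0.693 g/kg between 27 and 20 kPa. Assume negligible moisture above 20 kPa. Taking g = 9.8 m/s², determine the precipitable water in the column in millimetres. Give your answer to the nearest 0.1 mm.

PW ≈ 24.8 mm

Precipitable water is the column-integrated vapour mass per unit area: PW = (1/g) Σ q̄ Δp, with q in kg/kg and Δp in Pa (1 kg/m² of water = 1 mm).
Layer 100.5–64 kPa: Δp = 365 hPa = 36500 Pa, q̄ = 0.00562 kg/kg → 0.00562 × 36500 / 9.8 = 20.93 mm
Layer 64–59 kPa: Δp = 50 hPa = 5000 Pa, q̄ = 0.00212 kg/kg → 0.00212 × 5000 / 9.8 = 1.08 mm
Layer 59–27 kPa: Δp = 320 hPa = 32000 Pa, q̄ = 0.000713 kg/kg → 0.000713 × 32000 / 9.8 = 2.33 mm
Layer 27–20 kPa: Δp = 70 hPa = 7000 Pa, q̄ = 0.000693 kg/kg → 0.000693 × 7000 / 9.8 = 0.49 mm
PW = 20.93 + 1.08 + 2.33 + 0.49 = 24.83 ≈ 24.8 mm.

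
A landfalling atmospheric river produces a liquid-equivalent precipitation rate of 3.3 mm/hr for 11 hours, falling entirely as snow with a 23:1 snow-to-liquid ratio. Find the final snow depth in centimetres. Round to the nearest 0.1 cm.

Liquid-equivalent depth = 3.3 × 11 = 36.3 mm.
Snow depth = 36.3 mm × 23 = 834.9 mm = 83.5 cm.

snow depth ≈ 83.5 cm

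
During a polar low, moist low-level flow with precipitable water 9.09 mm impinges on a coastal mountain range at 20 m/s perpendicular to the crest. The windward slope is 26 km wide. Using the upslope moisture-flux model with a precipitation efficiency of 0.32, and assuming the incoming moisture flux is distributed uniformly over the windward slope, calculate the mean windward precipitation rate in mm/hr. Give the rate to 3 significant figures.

R ≈ 8.06 mm/hr

Incoming column moisture flux per unit ridge length: F = V × PW = 20 × 9.09 = 181.8 mm·m/s.
Spread over the 26 km slope with efficiency ε = 0.32: R = ε·F/W = 0.32 × 181.8 / 26000 m = 2.238e-03 mm/s.
R = 2.238e-03 × 3600 = 8.06 mm/hr.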